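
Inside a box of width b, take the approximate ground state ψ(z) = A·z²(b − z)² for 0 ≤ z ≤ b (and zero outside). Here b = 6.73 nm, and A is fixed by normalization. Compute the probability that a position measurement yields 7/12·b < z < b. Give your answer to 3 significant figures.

P = ∫_{7/12·b}^{b} |ψ(z)|² dz.
With A² fixed by ∫|ψ|² = 1, i.e. A² = (b^9/630)^(−1), substitute and integrate.
In terms of u = z/b (A² and the length scale cancel between numerator and denominator), P = [∫_{7/12}^{1} u^4·(1 - u)^4 du] / [∫_{0}^{1} u^4·(1 - u)^4 du].
With ∫ u^4·(1 - u)^4 du = u^5·(70·u^4 - 315·u^3 + 540·u^2 - 420·u + 126)/630 + C, the region integral is ≈ 0.00047989 and the full one is 1/630.
Evaluating gives P = 0.3023.

P ≈ 0.302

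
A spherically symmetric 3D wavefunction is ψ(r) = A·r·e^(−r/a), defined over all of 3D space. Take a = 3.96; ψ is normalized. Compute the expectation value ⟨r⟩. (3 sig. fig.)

By definition ⟨r⟩ = ∫ r |ψ(r)|² 4πr² dr.
Using ∫₀^∞ rⁿ e^(−αr) dr = n!/αⁿ⁺¹, since the A² factors cancel between numerator and denominator, ⟨r⟩ = 5·a/2.
Putting a = 3.96 gives 9.900.

⟨r⟩ ≈ 9.90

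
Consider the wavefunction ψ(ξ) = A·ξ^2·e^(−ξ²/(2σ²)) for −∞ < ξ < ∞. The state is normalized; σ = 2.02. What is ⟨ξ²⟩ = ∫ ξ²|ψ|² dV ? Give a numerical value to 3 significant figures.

⟨ξ^2⟩ ≈ 10.2

By definition ⟨ξ²⟩ = ∫ ξ^2 |ψ(ξ)|² dξ.
Differentiating ∫e^(−αξ²) dξ = √(π/α) under α to get the higher moments, since the A² factors cancel between numerator and denominator, ⟨ξ²⟩ = 5·σ^2/2.
With σ = 2.02, ⟨ξ^2⟩ = 10.20.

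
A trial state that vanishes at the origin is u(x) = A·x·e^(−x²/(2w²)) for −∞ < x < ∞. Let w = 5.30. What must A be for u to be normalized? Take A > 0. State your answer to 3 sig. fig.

A ≈ 0.0871

We need A² ∫|f|² dx = 1, taking the integral from −∞ to ∞.
Using the Gaussian integral ∫_{−∞}^{∞} e^(−αx²) dx = √(π/α), the integral (without the A² prefactor) comes out to √(π)·w^3/2.
Hence A² = 1/[√(π)·w^3/2].
Substituting w = 5.30 gives A² = 0.007579, so A = 0.08706.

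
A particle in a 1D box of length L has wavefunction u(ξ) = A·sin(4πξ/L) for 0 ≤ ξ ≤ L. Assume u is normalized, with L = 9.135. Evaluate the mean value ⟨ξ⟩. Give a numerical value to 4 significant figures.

The expectation value is the |u|²-weighted average of ξ: ∫ ξ|u|² dξ.
With ∫₀^L sin²(nπξ/L) dξ = L/2, evaluating both integrals, ⟨ξ⟩ = L/2.
With L = 9.135, ⟨ξ⟩ = 4.5675.

⟨ξ⟩ ≈ 4.568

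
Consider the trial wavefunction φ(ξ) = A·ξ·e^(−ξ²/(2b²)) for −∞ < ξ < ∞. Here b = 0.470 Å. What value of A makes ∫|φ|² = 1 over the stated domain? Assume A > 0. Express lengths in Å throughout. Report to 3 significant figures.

We need A² ∫|f|² dξ = 1, taking the integral from −∞ to ∞.
With φ = A·ξ·e^(−ξ²/(2b²)), the integral evaluates to A²·[√(π)·b^3/2].
Hence A² = 1/[√(π)·b^3/2].
With b = 0.470: A² = 10.87 and A = 3.297.

A ≈ 3.30 Å^(-3/2)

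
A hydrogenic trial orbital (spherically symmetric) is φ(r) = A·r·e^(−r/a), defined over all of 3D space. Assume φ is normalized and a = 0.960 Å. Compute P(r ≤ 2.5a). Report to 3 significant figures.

With dV = 4πr²dr, the probability is ∫|φ|² dV over r ≤ 2.5a.
The full normalization integral is A²·[3·π·a^5] = 1, fixing A².
Substituting u = r/a, A², 4π and the length scale all cancel in the ratio: P = ∫_{0}^{2.5} u^4·e^(-2·u) du / ∫_{0}^{∞} u^4·e^(-2·u) du.
Using ∫ u^4·e^(-2·u) du = -(u^4/2 + u^3 + 3·u^2/2 + 3·u/2 + 3/4)·e^(-2·u), the numerator is 3/4 - 1569·e^(-5)/32 and the denominator is 3/4.
This evaluates to P = 0.5595.

P ≈ 0.560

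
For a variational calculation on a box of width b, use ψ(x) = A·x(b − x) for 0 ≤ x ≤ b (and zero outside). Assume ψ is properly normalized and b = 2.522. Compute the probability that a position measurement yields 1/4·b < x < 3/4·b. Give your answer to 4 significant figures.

P ≈ 0.7930

The probability is P = ∫ |ψ|² dx over [1/4·b, 3/4·b].
Since A² = 1/(b^5/30), this is the region integral divided by the full normalization integral.
In terms of u = x/b (A² and the length scale cancel between numerator and denominator), P = [∫_{1/4}^{3/4} u^2·(1 - u)^2 du] / [∫_{0}^{1} u^2·(1 - u)^2 du].
With ∫ u^2·(1 - u)^2 du = u^3·(6·u^2 - 15·u + 10)/30 + C, the region integral is 203/7680 and the full one is 1/30.
The result is P = 203/256.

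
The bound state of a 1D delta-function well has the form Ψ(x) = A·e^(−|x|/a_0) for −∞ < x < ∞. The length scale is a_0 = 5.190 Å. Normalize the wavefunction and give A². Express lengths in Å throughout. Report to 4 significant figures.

Require ∫ |Ψ|² dx = 1 over the whole domain.
Using ∫₀^∞ xⁿ e^(−αx) dx = n!/αⁿ⁺¹, with Ψ = A·e^(−|x|/a_0), the integral evaluates to A²·[a_0].
Setting this equal to 1 gives A² = 1/(a_0).
Substituting a_0 = 5.190 gives A² = 0.19268, so A = 0.43895.

A^2 ≈ 0.1927 Å^(-1)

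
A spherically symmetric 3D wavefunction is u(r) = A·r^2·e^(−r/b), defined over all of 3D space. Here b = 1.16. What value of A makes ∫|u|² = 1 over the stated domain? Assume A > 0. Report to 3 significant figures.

Normalization requires ∫|u|² 4πr² dr = 1, integrated from 0 to ∞.
The angular integral contributes 4π, leaving ∫₀^∞ r²|u|² dr.
With ∫₀^∞ r^6 e^(−αr) dr = 6!/α^7, with u = A·r^2·e^(−r/b), the integral evaluates to A²·[45·π·b^7/2].
So A² = (45·π·b^7/2)^(−1).
Substituting b = 1.16 gives A² = 0.005006, so A = 0.07075.

A ≈ 0.0708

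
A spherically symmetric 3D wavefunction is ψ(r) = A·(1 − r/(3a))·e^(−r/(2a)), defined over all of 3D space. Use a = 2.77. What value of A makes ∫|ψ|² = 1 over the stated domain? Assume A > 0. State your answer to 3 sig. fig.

The normalization condition is ∫|ψ|² 4πr² dr = 1 from 0 to ∞.
In 3D with spherical symmetry the volume element is 4πr² dr.
Using ∫₀^∞ rⁿ e^(−αr) dr = n!/αⁿ⁺¹, the integral (without the A² prefactor) comes out to 8·π·a^3/3.
So A² = (8·π·a^3/3)^(−1).
Substituting a = 2.77 gives A² = 0.005616, so A = 0.07494.

A ≈ 0.0749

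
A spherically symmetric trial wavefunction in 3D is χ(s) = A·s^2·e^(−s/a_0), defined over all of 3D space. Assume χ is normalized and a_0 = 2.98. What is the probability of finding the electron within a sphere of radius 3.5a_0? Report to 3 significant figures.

Integrate the radial probability density 4πs²|χ|² over s ≤ 3.5a_0.
The full normalization integral is A²·[45·π·a_0^7/2] = 1, fixing A².
In terms of u = s/a_0 (A², 4π and the length scale all cancel between numerator and denominator), P = [∫_{0}^{3.5} u^6·e^(-2·u) du] / [∫_{0}^{∞} u^6·e^(-2·u) du].
With ∫ u^6·e^(-2·u) du = -(4·u^6 + 12·u^5 + 30·u^4 + 60·u^3 + 90·u^2 + 90·u + 45)·e^(-2·u)/8 + C, the region integral is ≈ 3.0954 and the full one is 45/8.
This evaluates to P = 0.5503.

P ≈ 0.550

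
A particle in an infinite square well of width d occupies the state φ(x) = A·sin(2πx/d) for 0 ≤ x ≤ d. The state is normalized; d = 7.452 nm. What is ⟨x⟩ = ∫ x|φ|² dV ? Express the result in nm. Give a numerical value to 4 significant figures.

⟨x⟩ = ∫ x |φ|² dx over the full domain.
Using sin²θ = (1 − cos 2θ)/2, the ratio of the moment integral to the normalization integral gives ⟨x⟩ = d/2.
Putting d = 7.452 gives 3.7260.

⟨x⟩ ≈ 3.726 nm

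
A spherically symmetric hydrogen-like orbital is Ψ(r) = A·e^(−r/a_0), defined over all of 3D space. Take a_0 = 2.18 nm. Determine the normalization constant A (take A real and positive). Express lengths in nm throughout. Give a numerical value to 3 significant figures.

A ≈ 0.175 nm^(-3/2)

The normalization condition is ∫|Ψ|² 4πr² dr = 1 from 0 to ∞.
Recall ∫₀^∞ r^m e^(−r/β) dr = m!·β^(m+1), ∫|Ψ|² 4πr² dr = A²·(π·a_0^3).
Plugging in a_0 = 2.18 yields A = 0.1753.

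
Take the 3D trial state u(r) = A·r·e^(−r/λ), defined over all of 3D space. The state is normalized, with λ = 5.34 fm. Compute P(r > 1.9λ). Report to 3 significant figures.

P ≈ 0.668

Integrate the radial probability density 4πr²|u|² over r > 1.9λ.
A² is fixed by ∫₀^∞ 4πr²|u|² dr = 1, i.e. A² = (3·π·λ^5)^(−1).
Substituting t = r/λ, A², 4π and the length scale all cancel in the ratio: P = ∫_{1.9}^{∞} t^4·e^(-2·t) dt / ∫_{0}^{∞} t^4·e^(-2·t) dt.
Using ∫ t^4·e^(-2·t) dt = -(t^4/2 + t^3 + 3·t^2/2 + 3·t/2 + 3/4)·e^(-2·t), the numerator is ≈ 0.50088 and the denominator is 3/4.
The region integral divided by the full integral gives P = 0.6678.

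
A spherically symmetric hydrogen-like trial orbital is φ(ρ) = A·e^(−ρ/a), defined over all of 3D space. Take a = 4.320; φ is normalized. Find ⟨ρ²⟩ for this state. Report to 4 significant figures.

⟨ρ^2⟩ ≈ 55.99

By definition ⟨ρ²⟩ = ∫ ρ^2 |φ(ρ)|² 4πρ² dρ.
The ratio of the moment integral to the normalization integral gives ⟨ρ²⟩ = 3·a^2.
With a = 4.320, ⟨ρ^2⟩ = 55.987.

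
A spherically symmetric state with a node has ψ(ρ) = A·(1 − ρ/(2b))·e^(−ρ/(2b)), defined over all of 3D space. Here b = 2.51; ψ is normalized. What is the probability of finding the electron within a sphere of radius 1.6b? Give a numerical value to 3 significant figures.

P = ∫ |ψ|² 4πρ² dρ over ρ ≤ 1.6b.
A² is fixed by ∫₀^∞ 4πρ²|ψ|² dρ = 1, i.e. A² = (8·π·b^3)^(−1).
In terms of u = ρ/b (A², 4π and the length scale all cancel between numerator and denominator), P = [∫_{0}^{1.6} u^2·(1 - u/2)^2·e^(-u) du] / [∫_{0}^{∞} u^2·(1 - u/2)^2·e^(-u) du].
With ∫ u^2·(1 - u/2)^2·e^(-u) du = -(u^4/4 + u^2 + 2·u + 2)·e^(-u) + C, the region integral is 2 - 5874·e^(-8/5)/625 and the full one is 2.
This evaluates to P = 0.05125.

P ≈ 0.0512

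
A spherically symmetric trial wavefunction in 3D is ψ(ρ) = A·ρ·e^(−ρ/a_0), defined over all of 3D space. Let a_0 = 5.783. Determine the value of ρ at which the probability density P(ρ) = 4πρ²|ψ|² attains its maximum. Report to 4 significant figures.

ρ ≈ 11.57

Differentiate P(ρ) = 4πρ²|ψ|² with respect to ρ and set to zero.
Solving yields ρ = 2·a_0.
With a_0 = 5.783, the most probable radial distance is 11.566.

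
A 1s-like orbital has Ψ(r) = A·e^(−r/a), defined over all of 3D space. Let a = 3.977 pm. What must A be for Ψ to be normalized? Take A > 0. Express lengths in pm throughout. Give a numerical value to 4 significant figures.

A ≈ 0.07114 pm^(-3/2)

Normalization requires ∫|Ψ|² 4πr² dr = 1, integrated from 0 to ∞.
(Spherical symmetry: dV = 4πr² dr.)
The integral (without the A² prefactor) comes out to π·a^3.
Hence A² = 1/[π·a^3].
Substituting a = 3.977 gives A² = 0.0050604, so A = 0.071136.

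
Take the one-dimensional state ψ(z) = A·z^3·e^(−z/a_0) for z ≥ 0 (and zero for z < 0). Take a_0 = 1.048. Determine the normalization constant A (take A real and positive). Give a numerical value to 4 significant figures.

The normalization condition is ∫|ψ|² dz = 1 from 0 to ∞.
Recall ∫₀^∞ z^m e^(−z/β) dz = m!·β^(m+1), with ψ = A·z^3·e^(−z/a_0), the integral evaluates to A²·[45·a_0^7/8].
Setting this equal to 1 gives A² = 1/(45·a_0^7/8).
With a_0 = 1.048: A² = 0.12804 and A = 0.35783.

A ≈ 0.3578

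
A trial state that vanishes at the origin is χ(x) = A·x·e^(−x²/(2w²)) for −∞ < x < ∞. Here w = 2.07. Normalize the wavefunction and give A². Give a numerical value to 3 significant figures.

A^2 ≈ 0.127

Normalization requires ∫|χ|² dx = 1, integrated from −∞ to ∞.
Using the Gaussian integral ∫_{−∞}^{∞} e^(−αx²) dx = √(π/α), carrying out the integral gives A² · √(π)·w^3/2.
So A² = (√(π)·w^3/2)^(−1).
Substituting w = 2.07 gives A² = 0.1272, so A = 0.3567.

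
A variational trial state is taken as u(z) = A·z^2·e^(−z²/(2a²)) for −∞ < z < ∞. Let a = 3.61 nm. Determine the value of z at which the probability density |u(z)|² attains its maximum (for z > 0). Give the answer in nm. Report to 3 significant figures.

z ≈ 5.11 nm

Differentiate |u(z)|² with respect to z and set to zero.
This gives z = √(2)·a.
With a = 3.61, the value of z > 0 at which the probability density is greatest is 5.105 nm.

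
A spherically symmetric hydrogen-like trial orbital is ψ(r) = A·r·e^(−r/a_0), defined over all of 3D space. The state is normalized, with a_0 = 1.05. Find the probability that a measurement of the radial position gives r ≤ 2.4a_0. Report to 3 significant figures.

Integrate the radial probability density 4πr²|ψ|² over r ≤ 2.4a_0.
A² is fixed by ∫₀^∞ 4πr²|ψ|² dr = 1, i.e. A² = (3·π·a_0^5)^(−1).
Substituting u = r/a_0, A², 4π and the length scale all cancel in the ratio: P = ∫_{0}^{2.4} u^4·e^(-2·u) du / ∫_{0}^{∞} u^4·e^(-2·u) du.
Using ∫ u^4·e^(-2·u) du = -(u^4/2 + u^3 + 3·u^2/2 + 3·u/2 + 3/4)·e^(-2·u), the numerator is ≈ 0.39281 and the denominator is 3/4.
The region integral divided by the full integral gives P = 0.5237.

P ≈ 0.524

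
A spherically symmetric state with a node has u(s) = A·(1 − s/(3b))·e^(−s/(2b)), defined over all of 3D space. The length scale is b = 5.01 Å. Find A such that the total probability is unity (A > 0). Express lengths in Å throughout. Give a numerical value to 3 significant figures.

A ≈ 0.0308 Å^(-3/2)

Normalization requires ∫|u|² 4πs² ds = 1, integrated from 0 to ∞.
Using ∫₀^∞ sⁿ e^(−αs) ds = n!/αⁿ⁺¹, ∫|u|² 4πs² ds = A²·(8·π·b^3/3).
Setting this equal to 1 gives A² = 1/(8·π·b^3/3).
Substituting b = 5.01 gives A² = 0.0009492, so A = 0.03081.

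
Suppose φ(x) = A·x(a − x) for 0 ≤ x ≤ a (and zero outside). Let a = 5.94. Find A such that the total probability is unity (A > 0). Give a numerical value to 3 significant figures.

A ≈ 0.0637

The normalization condition is ∫|φ|² dx = 1 from 0 to a.
Expanding the polynomial and integrating term by term, the integral (without the A² prefactor) comes out to a^5/30.
Hence A² = 1/[a^5/30].
Substituting a = 5.94 gives A² = 0.004057, so A = 0.06369.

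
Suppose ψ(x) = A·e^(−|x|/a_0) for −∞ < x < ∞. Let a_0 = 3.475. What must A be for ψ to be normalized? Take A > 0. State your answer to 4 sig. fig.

Normalization requires ∫|ψ|² dx = 1, integrated from −∞ to ∞.
With ∫₀^∞ x^0 e^(−αx) dx = 0!/α^1, ∫|ψ|² dx = A²·(a_0).
So A² = (a_0)^(−1).
Substituting a_0 = 3.475 gives A² = 0.28777, so A = 0.53644.

A ≈ 0.5364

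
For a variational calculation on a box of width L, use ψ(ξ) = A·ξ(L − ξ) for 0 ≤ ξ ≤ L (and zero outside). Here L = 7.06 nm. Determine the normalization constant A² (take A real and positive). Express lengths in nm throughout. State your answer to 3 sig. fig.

Require ∫ |ψ|² dξ = 1 over the whole domain.
∫|ψ|² dξ = A²·(L^5/30).
Hence A² = 1/[L^5/30].
Plugging in L = 7.06 yields A = 0.04136.

A^2 ≈ 0.00171 nm^(-5)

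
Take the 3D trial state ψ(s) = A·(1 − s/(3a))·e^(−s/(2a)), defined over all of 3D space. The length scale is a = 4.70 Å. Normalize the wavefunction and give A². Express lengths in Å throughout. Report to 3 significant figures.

A^2 ≈ 0.00115 Å^(-3)

Require ∫ |ψ|² 4πs² ds = 1 over the whole domain.
(Spherical symmetry: dV = 4πs² ds.)
∫|ψ|² 4πs² ds = A²·(8·π·a^3/3).
So A² = (8·π·a^3/3)^(−1).
Substituting a = 4.70 gives A² = 0.001150, so A = 0.03391.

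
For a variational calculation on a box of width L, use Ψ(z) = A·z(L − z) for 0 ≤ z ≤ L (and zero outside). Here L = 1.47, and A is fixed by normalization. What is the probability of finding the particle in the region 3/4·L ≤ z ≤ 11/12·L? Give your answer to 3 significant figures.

P = ∫_{3/4·L}^{11/12·L} |Ψ(z)|² dz.
The normalization integral ∫|Ψ|²dz over the whole domain equals L^5/30·A², and A² cancels in the ratio.
Substituting u = z/L, A² and the length scale cancel in the ratio: P = ∫_{3/4}^{11/12} u^2·(1 - u)^2 du / ∫_{0}^{1} u^2·(1 - u)^2 du.
Using ∫ u^2·(1 - u)^2 du = u^3·(6·u^2 - 15·u + 10)/30, the numerator is ≈ 0.0032809 and the denominator is 1/30.
Evaluating gives P = 0.09843.

P ≈ 0.0984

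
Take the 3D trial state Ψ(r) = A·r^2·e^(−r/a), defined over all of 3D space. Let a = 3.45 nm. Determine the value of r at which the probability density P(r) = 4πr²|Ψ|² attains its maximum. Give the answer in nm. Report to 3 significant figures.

Differentiate P(r) = 4πr²|Ψ|² with respect to r and set to zero.
This gives r = 3·a.
With a = 3.45, the most probable radial distance is 10.35 nm.

r ≈ 10.4 nm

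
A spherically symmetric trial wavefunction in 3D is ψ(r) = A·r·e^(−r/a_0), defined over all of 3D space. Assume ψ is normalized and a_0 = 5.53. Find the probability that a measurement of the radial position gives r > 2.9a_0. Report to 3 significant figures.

P ≈ 0.313

P = ∫ |ψ|² 4πr² dr over r > 2.9a_0.
The full normalization integral is A²·[3·π·a_0^5] = 1, fixing A².
Let u = r/a_0; then A², 4π and the length scale all cancel, so P = ∫_{2.9}^{∞} u^4·e^(-2·u) du ÷ ∫_{0}^{∞} u^4·e^(-2·u) du.
Using ∫ u^4·e^(-2·u) du = -(u^4/2 + u^3 + 3·u^2/2 + 3·u/2 + 3/4)·e^(-2·u), the numerator is ≈ 0.23454 and the denominator is 3/4.
Taking the ratio yields P = 0.3127.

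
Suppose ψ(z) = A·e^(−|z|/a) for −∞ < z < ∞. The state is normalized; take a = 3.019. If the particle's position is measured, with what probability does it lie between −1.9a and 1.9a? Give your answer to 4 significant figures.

P ≈ 0.9776

P = ∫_{−1.9a}^{1.9a} |ψ(z)|² dz.
With A² fixed by ∫|ψ|² = 1, i.e. A² = (a)^(−1), substitute and integrate.
Both integrals are even about z = 0, so only the z ≥ 0 halves are needed (the factors of 2 cancel). Let u = z/a; then A² and the length scale cancel, so P = ∫_{0}^{1.9} e^(-2·u) du ÷ ∫_{0}^{∞} e^(-2·u) du.
An antiderivative of e^(-2·u) is -e^(-2·u)/2; evaluating from 0 to 1.9 gives 1/2 - e^(-19/5)/2, while the full integral is 1/2.
Taking the ratio, P = 0.97763.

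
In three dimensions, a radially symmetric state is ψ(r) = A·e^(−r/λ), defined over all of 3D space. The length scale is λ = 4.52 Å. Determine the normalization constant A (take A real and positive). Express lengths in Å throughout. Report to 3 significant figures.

We need A² ∫|f|² 4πr² dr = 1, taking the integral from 0 to ∞.
The angular integral contributes 4π, leaving ∫₀^∞ r²|ψ|² dr.
Recall ∫₀^∞ r^m e^(−r/β) dr = m!·β^(m+1), the integral (without the A² prefactor) comes out to π·λ^3.
Substituting λ = 4.52 gives A² = 0.003447, so A = 0.05871.

A ≈ 0.0587 Å^(-3/2)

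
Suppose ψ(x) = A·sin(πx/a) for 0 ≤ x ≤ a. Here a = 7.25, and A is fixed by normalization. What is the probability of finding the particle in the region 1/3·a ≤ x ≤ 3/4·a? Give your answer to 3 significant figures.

P ≈ 0.714

The probability is P = ∫ |ψ|² dx over [1/3·a, 3/4·a].
With A² fixed by ∫|ψ|² = 1, i.e. A² = (a/2)^(−1), substitute and integrate.
Substituting u = x/a, A² and the length scale cancel in the ratio: P = ∫_{1/3}^{3/4} sin(π·u)^2 du / ∫_{0}^{1} sin(π·u)^2 du.
An antiderivative of sin(π·u)^2 is u/2 - sin(2·π·u)/(4·π); evaluating from 1/3 to 3/4 gives √(3)/(8·π) + 1/(4·π) + 5/24, while the full integral is 1/2.
Evaluating gives P = (3·√(3) + 6 + 5·π)/(12·π).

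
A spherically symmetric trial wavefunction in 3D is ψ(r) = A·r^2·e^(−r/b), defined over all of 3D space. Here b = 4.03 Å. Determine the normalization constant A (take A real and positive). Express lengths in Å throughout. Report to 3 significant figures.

A ≈ 0.000905 Å^(-7/2)

Require ∫ |ψ|² 4πr² dr = 1 over the whole domain.
The angular integral contributes 4π, leaving ∫₀^∞ r²|ψ|² dr.
Using ∫₀^∞ rⁿ e^(−αr) dr = n!/αⁿ⁺¹, ∫|ψ|² 4πr² dr = A²·(45·π·b^7/2).
So A² = (45·π·b^7/2)^(−1).
Plugging in b = 4.03 yields A = 0.0009052.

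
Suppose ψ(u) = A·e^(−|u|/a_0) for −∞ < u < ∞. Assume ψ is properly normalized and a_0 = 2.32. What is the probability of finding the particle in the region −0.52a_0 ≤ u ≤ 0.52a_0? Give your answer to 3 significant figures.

P ≈ 0.647

P = ∫_{−0.52a_0}^{0.52a_0} |ψ(u)|² du.
With A² fixed by ∫|ψ|² = 1, i.e. A² = (a_0)^(−1), substitute and integrate.
Both integrals are even about u = 0, so only the u ≥ 0 halves are needed (the factors of 2 cancel). Let t = u/a_0; then A² and the length scale cancel, so P = ∫_{0}^{0.52} e^(-2·t) dt ÷ ∫_{0}^{∞} e^(-2·t) dt.
Using ∫ e^(-2·t) dt = -e^(-2·t)/2, the numerator is 1/2 - e^(-26/25)/2 and the denominator is 1/2.
Evaluating gives P = 0.6465.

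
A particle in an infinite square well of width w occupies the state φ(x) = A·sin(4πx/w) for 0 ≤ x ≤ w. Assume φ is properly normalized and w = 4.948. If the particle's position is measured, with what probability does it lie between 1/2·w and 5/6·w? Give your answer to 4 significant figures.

P ≈ 0.2989

The probability is P = ∫ |φ|² dx over [1/2·w, 5/6·w].
With A² fixed by ∫|φ|² = 1, i.e. A² = (w/2)^(−1), substitute and integrate.
Substituting u = x/w, A² and the length scale cancel in the ratio: P = ∫_{1/2}^{5/6} sin(4·π·u)^2 du / ∫_{0}^{1} sin(4·π·u)^2 du.
Using ∫ sin(4·π·u)^2 du = u/2 - sin(4·π·u)·cos(4·π·u)/(8·π), the numerator is -√(3)/(32·π) + 1/6 and the denominator is 1/2.
Evaluating gives P = (-√(3)/16 + π/3)/π.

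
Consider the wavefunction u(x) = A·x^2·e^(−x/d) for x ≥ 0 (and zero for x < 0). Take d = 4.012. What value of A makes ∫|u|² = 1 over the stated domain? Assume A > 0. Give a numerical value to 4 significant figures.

Require ∫ |u|² dx = 1 over the whole domain.
With ∫₀^∞ x^4 e^(−αx) dx = 4!/α^5, with u = A·x^2·e^(−x/d), the integral evaluates to A²·[3·d^5/4].
Hence A² = 1/[3·d^5/4].
With d = 4.012: A² = 0.0012827 and A = 0.035815.

A ≈ 0.03582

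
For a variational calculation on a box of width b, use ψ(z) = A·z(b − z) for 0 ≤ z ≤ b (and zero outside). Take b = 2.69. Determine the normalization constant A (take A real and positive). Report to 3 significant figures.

Require ∫ |ψ|² dz = 1 over the whole domain.
With ψ = A·z(b − z), the integral evaluates to A²·[b^5/30].
Setting this equal to 1 gives A² = 1/(b^5/30).
Plugging in b = 2.69 yields A = 0.4615.

A ≈ 0.462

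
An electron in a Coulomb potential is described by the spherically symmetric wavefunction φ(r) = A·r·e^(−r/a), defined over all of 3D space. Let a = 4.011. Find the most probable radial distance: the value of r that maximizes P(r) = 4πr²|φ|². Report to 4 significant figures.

Set d/dr [P(r) = 4πr²|φ|²] = 0 and solve for r > 0.
This gives r = 2·a.
With a = 4.011, the most probable radial distance is 8.0220.

r ≈ 8.022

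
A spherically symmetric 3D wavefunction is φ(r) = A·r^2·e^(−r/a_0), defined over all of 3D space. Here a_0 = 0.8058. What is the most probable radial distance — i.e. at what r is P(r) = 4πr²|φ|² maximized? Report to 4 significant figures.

r ≈ 2.417

Set d/dr [P(r) = 4πr²|φ|²] = 0 and solve for r > 0.
This gives r = 3·a_0.
With a_0 = 0.8058, the most probable radial distance is 2.4174.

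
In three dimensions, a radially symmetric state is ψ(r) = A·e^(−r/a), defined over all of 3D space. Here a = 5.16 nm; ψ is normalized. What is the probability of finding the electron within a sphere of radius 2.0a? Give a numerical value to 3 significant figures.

Integrate the radial probability density 4πr²|ψ|² over r ≤ 2.0a.
A² is fixed by ∫₀^∞ 4πr²|ψ|² dr = 1, i.e. A² = (π·a^3)^(−1).
Let u = r/a; then A², 4π and the length scale all cancel, so P = ∫_{0}^{2.0} u^2·e^(-2·u) du ÷ ∫_{0}^{∞} u^2·e^(-2·u) du.
Using ∫ u^2·e^(-2·u) du = -(2·u^2 + 2·u + 1)·e^(-2·u)/4, the numerator is 1/4 - 13·e^(-4)/4 and the denominator is 1/4.
This evaluates to P = 0.7619.

P ≈ 0.762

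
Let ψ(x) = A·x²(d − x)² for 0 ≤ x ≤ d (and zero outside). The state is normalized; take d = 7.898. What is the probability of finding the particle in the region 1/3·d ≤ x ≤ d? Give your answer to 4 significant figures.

P ≈ 0.8552

The probability is P = ∫ |ψ|² dx over [1/3·d, d].
The normalization integral ∫|ψ|²dx over the whole domain equals d^9/630·A², and A² cancels in the ratio.
Substituting u = x/d, A² and the length scale cancel in the ratio: P = ∫_{1/3}^{1} u^4·(1 - u)^4 du / ∫_{0}^{1} u^4·(1 - u)^4 du.
An antiderivative of u^4·(1 - u)^4 is u^5·(70·u^4 - 315·u^3 + 540·u^2 - 420·u + 126)/630; evaluating from 1/3 to 1 gives ≈ 0.00135739, while the full integral is 1/630.
The result is P = 0.85515.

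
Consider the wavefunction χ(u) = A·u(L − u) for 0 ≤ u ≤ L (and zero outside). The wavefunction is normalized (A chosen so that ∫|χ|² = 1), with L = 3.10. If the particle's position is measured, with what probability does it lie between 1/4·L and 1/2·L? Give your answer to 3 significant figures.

P ≈ 0.396

|χ|² is the probability density, so P = ∫_{1/4·L}^{1/2·L} |χ|² du.
Since A² = 1/(L^5/30), this is the region integral divided by the full normalization integral.
Let t = u/L; then A² and the length scale cancel, so P = ∫_{1/4}^{1/2} t^2·(1 - t)^2 dt ÷ ∫_{0}^{1} t^2·(1 - t)^2 dt.
An antiderivative of t^2·(1 - t)^2 is t^3·(6·t^2 - 15·t + 10)/30; evaluating from 1/4 to 1/2 gives ≈ 0.013216, while the full integral is 1/30.
Taking the ratio, P = 203/512.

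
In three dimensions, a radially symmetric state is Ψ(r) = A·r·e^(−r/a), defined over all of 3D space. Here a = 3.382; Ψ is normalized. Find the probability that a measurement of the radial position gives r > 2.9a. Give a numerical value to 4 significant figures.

P ≈ 0.3127

Integrate the radial probability density 4πr²|Ψ|² over r > 2.9a.
A² is fixed by ∫₀^∞ 4πr²|Ψ|² dr = 1, i.e. A² = (3·π·a^5)^(−1).
Substituting u = r/a, A², 4π and the length scale all cancel in the ratio: P = ∫_{2.9}^{∞} u^4·e^(-2·u) du / ∫_{0}^{∞} u^4·e^(-2·u) du.
With ∫ u^4·e^(-2·u) du = -(u^4/2 + u^3 + 3·u^2/2 + 3·u/2 + 3/4)·e^(-2·u) + C, the region integral is ≈ 0.234539 and the full one is 3/4.
Taking the ratio yields P = 0.31272.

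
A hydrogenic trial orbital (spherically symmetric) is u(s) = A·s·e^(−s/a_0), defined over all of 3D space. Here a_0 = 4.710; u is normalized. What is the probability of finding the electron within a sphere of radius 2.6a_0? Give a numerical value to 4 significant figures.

P ≈ 0.5939

With dV = 4πs²ds, the probability is ∫|u|² dV over s ≤ 2.6a_0.
Normalization gives A² = 1/(3·π·a_0^5).
Let t = s/a_0; then A², 4π and the length scale all cancel, so P = ∫_{0}^{2.6} t^4·e^(-2·t) dt ÷ ∫_{0}^{∞} t^4·e^(-2·t) dt.
With ∫ t^4·e^(-2·t) dt = -(t^4/2 + t^3 + 3·t^2/2 + 3·t/2 + 3/4)·e^(-2·t) + C, the region integral is ≈ 0.445404 and the full one is 3/4.
The region integral divided by the full integral gives P = 0.59387.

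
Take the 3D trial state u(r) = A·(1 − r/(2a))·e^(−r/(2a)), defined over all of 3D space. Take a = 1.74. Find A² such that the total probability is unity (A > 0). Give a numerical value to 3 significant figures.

We need A² ∫|f|² 4πr² dr = 1, taking the integral from 0 to ∞.
(Spherical symmetry: dV = 4πr² dr.)
With u = A·(1 − r/(2a))·e^(−r/(2a)), the integral evaluates to A²·[8·π·a^3].
So A² = (8·π·a^3)^(−1).
With a = 1.74: A² = 0.007553 and A = 0.08691.

A^2 ≈ 0.00755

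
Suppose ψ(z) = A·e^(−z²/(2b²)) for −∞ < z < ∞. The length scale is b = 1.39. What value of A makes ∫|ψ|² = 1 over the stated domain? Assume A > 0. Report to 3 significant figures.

Normalization requires ∫|ψ|² dz = 1, integrated from −∞ to ∞.
Using the Gaussian integral ∫_{−∞}^{∞} e^(−αz²) dz = √(π/α), ∫|ψ|² dz = A²·(√(π)·b).
Hence A² = 1/[√(π)·b].
With b = 1.39: A² = 0.4059 and A = 0.6371.

A ≈ 0.637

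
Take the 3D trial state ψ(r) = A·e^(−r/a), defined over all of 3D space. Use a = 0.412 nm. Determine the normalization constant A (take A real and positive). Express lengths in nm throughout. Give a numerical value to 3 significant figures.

Normalization requires ∫|ψ|² 4πr² dr = 1, integrated from 0 to ∞.
The angular integral contributes 4π, leaving ∫₀^∞ r²|ψ|² dr.
Carrying out the integral gives A² · π·a^3.
Setting this equal to 1 gives A² = 1/(π·a^3).
Substituting a = 0.412 gives A² = 4.552, so A = 2.133.

A ≈ 2.13 nm^(-3/2)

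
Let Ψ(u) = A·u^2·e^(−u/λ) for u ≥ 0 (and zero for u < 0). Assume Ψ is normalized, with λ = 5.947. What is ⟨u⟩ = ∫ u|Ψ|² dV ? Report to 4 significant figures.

⟨u⟩ ≈ 14.87

⟨u⟩ = ∫ u |Ψ|² du over the full domain.
Using ∫₀^∞ uⁿ e^(−αu) du = n!/αⁿ⁺¹, since the A² factors cancel between numerator and denominator, ⟨u⟩ = 5·λ/2.
With λ = 5.947, ⟨u⟩ = 14.868.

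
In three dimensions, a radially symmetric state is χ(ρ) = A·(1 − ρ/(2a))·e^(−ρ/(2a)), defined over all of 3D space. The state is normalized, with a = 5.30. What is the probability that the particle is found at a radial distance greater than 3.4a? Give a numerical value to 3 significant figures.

Integrate the radial probability density 4πρ²|χ|² over ρ > 3.4a.
Normalization gives A² = 1/(8·π·a^3).
Let u = ρ/a; then A², 4π and the length scale all cancel, so P = ∫_{3.4}^{∞} u^2·(1 - u/2)^2·e^(-u) du ÷ ∫_{0}^{∞} u^2·(1 - u/2)^2·e^(-u) du.
Using ∫ u^2·(1 - u/2)^2·e^(-u) du = -(u^4/4 + u^2 + 2·u + 2)·e^(-u), the numerator is ≈ 1.7944 and the denominator is 2.
This evaluates to P = 0.8972.

P ≈ 0.897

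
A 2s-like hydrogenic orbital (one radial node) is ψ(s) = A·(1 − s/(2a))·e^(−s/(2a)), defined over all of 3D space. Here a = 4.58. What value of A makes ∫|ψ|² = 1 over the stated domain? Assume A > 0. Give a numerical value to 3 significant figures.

Normalization requires ∫|ψ|² 4πs² ds = 1, integrated from 0 to ∞.
In 3D with spherical symmetry the volume element is 4πs² ds.
Recall ∫₀^∞ s^m e^(−s/β) ds = m!·β^(m+1), carrying out the integral gives A² · 8·π·a^3.
Setting this equal to 1 gives A² = 1/(8·π·a^3).
Substituting a = 4.58 gives A² = 0.0004142, so A = 0.02035.

A ≈ 0.0204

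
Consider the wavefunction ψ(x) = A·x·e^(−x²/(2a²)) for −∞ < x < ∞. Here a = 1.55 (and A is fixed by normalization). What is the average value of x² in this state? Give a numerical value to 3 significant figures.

⟨x^2⟩ ≈ 3.60

By definition ⟨x²⟩ = ∫ x^2 |ψ(x)|² dx.
With ∫_{−∞}^{∞} x^(2m) e^(−αx²) dx = (2m−1)!!·√π / (2^m α^(m+1/2)), evaluating both integrals, ⟨x²⟩ = 3·a^2/2.
Putting a = 1.55 gives 3.604.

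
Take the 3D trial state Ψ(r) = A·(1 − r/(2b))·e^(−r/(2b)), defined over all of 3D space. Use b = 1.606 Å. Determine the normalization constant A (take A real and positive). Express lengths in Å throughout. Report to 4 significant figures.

Normalization requires ∫|Ψ|² 4πr² dr = 1, integrated from 0 to ∞.
The angular integral contributes 4π, leaving ∫₀^∞ r²|Ψ|² dr.
With Ψ = A·(1 − r/(2b))·e^(−r/(2b)), the integral evaluates to A²·[8·π·b^3].
Setting this equal to 1 gives A² = 1/(8·π·b^3).
Substituting b = 1.606 gives A² = 0.0096056, so A = 0.098008.

A ≈ 0.09801 Å^(-3/2)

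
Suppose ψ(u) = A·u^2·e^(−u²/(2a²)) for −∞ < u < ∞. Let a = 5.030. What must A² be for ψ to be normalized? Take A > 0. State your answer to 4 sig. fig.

The normalization condition is ∫|ψ|² du = 1 from −∞ to ∞.
Differentiating ∫e^(−αu²) du = √(π/α) under α to get the higher moments, carrying out the integral gives A² · 3·√(π)·a^5/4.
Plugging in a = 5.030 yields A = 0.015285.

A^2 ≈ 0.0002336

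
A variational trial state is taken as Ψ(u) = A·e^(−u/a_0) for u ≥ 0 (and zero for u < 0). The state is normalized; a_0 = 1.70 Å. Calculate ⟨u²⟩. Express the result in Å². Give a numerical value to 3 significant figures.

The expectation value is the |Ψ|²-weighted average of u^2: ∫ u^2|Ψ|² du.
Evaluating both integrals, ⟨u²⟩ = a_0^2/2.
With a_0 = 1.70, ⟨u^2⟩ = 1.445.

⟨u^2⟩ ≈ 1.45 Å^2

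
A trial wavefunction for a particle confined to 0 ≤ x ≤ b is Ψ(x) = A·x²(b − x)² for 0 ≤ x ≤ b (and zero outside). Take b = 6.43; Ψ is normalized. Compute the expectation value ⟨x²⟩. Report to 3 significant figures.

The expectation value is the |Ψ|²-weighted average of x^2: ∫ x^2|Ψ|² dx.
Since the A² factors cancel between numerator and denominator, ⟨x²⟩ = 3·b^2/11.
Putting b = 6.43 gives 11.28.

⟨x^2⟩ ≈ 11.3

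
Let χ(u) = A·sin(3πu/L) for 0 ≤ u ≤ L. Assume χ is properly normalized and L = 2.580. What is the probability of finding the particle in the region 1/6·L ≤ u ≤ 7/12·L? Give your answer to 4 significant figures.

P ≈ 0.4697

The probability is P = ∫ |χ|² du over [1/6·L, 7/12·L].
Since A² = 1/(L/2), this is the region integral divided by the full normalization integral.
Let t = u/L; then A² and the length scale cancel, so P = ∫_{1/6}^{7/12} sin(3·π·t)^2 dt ÷ ∫_{0}^{1} sin(3·π·t)^2 dt.
With ∫ sin(3·π·t)^2 dt = t/2 - sin(6·π·t)/(12·π) + C, the region integral is 1/(12·π) + 5/24 and the full one is 1/2.
Taking the ratio, P = (2 + 5·π)/(12·π).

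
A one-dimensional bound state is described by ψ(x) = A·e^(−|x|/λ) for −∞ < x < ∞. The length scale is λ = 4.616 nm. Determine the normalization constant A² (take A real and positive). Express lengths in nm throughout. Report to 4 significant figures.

A^2 ≈ 0.2166 nm^(-1)

Require ∫ |ψ|² dx = 1 over the whole domain.
∫|ψ|² dx = A²·(λ).
Hence A² = 1/[λ].
Substituting λ = 4.616 gives A² = 0.21664, so A = 0.46544.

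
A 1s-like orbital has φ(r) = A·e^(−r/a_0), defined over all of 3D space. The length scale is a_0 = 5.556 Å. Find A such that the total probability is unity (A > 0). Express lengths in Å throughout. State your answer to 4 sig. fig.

Require ∫ |φ|² 4πr² dr = 1 over the whole domain.
The angular integral contributes 4π, leaving ∫₀^∞ r²|φ|² dr.
Recall ∫₀^∞ r^m e^(−r/β) dr = m!·β^(m+1), carrying out the integral gives A² · π·a_0^3.
With a_0 = 5.556: A² = 0.0018559 and A = 0.043081.

A ≈ 0.04308 Å^(-3/2)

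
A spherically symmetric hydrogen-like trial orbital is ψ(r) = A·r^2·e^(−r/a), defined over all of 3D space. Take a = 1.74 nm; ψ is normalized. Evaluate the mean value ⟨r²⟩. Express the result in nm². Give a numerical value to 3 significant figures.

The expectation value is the |ψ|²-weighted average of r^2: ∫ r^2|ψ|² 4πr² dr.
Since the A² factors cancel between numerator and denominator, ⟨r²⟩ = 14·a^2.
Putting a = 1.74 gives 42.39.

⟨r^2⟩ ≈ 42.4 nm^2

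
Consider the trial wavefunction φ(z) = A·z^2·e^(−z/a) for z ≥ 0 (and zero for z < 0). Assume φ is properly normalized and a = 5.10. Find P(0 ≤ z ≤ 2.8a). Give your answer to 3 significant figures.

P ≈ 0.658

P = ∫_{0}^{2.8a} |φ(z)|² dz.
Since A² = 1/(3·a^5/4), this is the region integral divided by the full normalization integral.
Let u = z/a; then A² and the length scale cancel, so P = ∫_{0}^{2.8} u^4·e^(-2·u) du ÷ ∫_{0}^{∞} u^4·e^(-2·u) du.
Using ∫ u^4·e^(-2·u) du = -(u^4/2 + u^3 + 3·u^2/2 + 3·u/2 + 3/4)·e^(-2·u), the numerator is ≈ 0.49339 and the denominator is 3/4.
Evaluating gives P = 0.6578.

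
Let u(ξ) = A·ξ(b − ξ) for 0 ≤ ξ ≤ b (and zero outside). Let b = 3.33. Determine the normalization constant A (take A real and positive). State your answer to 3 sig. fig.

A ≈ 0.271

We need A² ∫|f|² dξ = 1, taking the integral from 0 to b.
With u = A·ξ(b − ξ), the integral evaluates to A²·[b^5/30].
Substituting b = 3.33 gives A² = 0.07327, so A = 0.2707.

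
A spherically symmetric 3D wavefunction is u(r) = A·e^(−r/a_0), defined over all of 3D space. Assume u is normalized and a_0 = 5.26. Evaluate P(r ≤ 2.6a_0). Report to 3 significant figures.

With dV = 4πr²dr, the probability is ∫|u|² dV over r ≤ 2.6a_0.
A² is fixed by ∫₀^∞ 4πr²|u|² dr = 1, i.e. A² = (π·a_0^3)^(−1).
Let t = r/a_0; then A², 4π and the length scale all cancel, so P = ∫_{0}^{2.6} t^2·e^(-2·t) dt ÷ ∫_{0}^{∞} t^2·e^(-2·t) dt.
With ∫ t^2·e^(-2·t) dt = -(2·t^2 + 2·t + 1)·e^(-2·t)/4 + C, the region integral is 1/4 - 493·e^(-26/5)/100 and the full one is 1/4.
Taking the ratio yields P = 0.8912.

P ≈ 0.891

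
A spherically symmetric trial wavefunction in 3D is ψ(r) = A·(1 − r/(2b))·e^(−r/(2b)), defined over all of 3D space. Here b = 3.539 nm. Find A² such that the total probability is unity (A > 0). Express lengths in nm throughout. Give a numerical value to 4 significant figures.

A^2 ≈ 0.0008977 nm^(-3)

Normalization requires ∫|ψ|² 4πr² dr = 1, integrated from 0 to ∞.
(Spherical symmetry: dV = 4πr² dr.)
∫|ψ|² 4πr² dr = A²·(8·π·b^3).
Plugging in b = 3.539 yields A = 0.029961.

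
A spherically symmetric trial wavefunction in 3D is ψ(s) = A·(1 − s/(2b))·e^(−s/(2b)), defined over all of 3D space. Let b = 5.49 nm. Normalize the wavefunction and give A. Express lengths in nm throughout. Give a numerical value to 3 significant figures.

We need A² ∫|f|² 4πs² ds = 1, taking the integral from 0 to ∞.
Carrying out the integral gives A² · 8·π·b^3.
Setting this equal to 1 gives A² = 1/(8·π·b^3).
Substituting b = 5.49 gives A² = 0.0002405, so A = 0.01551.

A ≈ 0.0155 nm^(-3/2)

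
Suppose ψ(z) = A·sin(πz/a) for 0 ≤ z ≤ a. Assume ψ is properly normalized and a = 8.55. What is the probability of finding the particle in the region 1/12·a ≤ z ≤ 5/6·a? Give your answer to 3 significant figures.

The probability is P = ∫ |ψ|² dz over [1/12·a, 5/6·a].
Since A² = 1/(a/2), this is the region integral divided by the full normalization integral.
Substituting u = z/a, A² and the length scale cancel in the ratio: P = ∫_{1/12}^{5/6} sin(π·u)^2 du / ∫_{0}^{1} sin(π·u)^2 du.
Using ∫ sin(π·u)^2 du = u/2 - sin(2·π·u)/(4·π), the numerator is 1/(8·π) + √(3)/(8·π) + 3/8 and the denominator is 1/2.
The result is P = (1 + √(3) + 3·π)/(4·π).

P ≈ 0.967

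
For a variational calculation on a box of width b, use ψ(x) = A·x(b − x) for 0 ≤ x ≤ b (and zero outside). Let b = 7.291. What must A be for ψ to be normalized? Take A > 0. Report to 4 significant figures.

The normalization condition is ∫|ψ|² dx = 1 from 0 to b.
Expanding the polynomial and integrating term by term, the integral (without the A² prefactor) comes out to b^5/30.
Hence A² = 1/[b^5/30].
With b = 7.291: A² = 0.0014561 and A = 0.038159.

A ≈ 0.03816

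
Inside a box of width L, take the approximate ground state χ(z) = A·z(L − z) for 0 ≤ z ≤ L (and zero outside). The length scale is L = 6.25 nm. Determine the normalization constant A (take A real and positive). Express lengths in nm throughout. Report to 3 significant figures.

The normalization condition is ∫|χ|² dz = 1 from 0 to L.
Carrying out the integral gives A² · L^5/30.
Hence A² = 1/[L^5/30].
With L = 6.25: A² = 0.003146 and A = 0.05609.

A ≈ 0.0561 nm^(-5/2)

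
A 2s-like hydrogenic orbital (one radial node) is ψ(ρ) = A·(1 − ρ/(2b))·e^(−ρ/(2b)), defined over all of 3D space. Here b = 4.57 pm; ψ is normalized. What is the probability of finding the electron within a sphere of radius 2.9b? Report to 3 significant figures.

With dV = 4πρ²dρ, the probability is ∫|ψ|² dV over ρ ≤ 2.9b.
Normalization gives A² = 1/(8·π·b^3).
Substituting u = ρ/b, A², 4π and the length scale all cancel in the ratio: P = ∫_{0}^{2.9} u^2·(1 - u/2)^2·e^(-u) du / ∫_{0}^{∞} u^2·(1 - u/2)^2·e^(-u) du.
An antiderivative of u^2·(1 - u/2)^2·e^(-u) is -(u^4/4 + u^2 + 2·u + 2)·e^(-u); evaluating from 0 to 2.9 gives ≈ 0.13515, while the full integral is 2.
This evaluates to P = 0.06758.

P ≈ 0.0676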